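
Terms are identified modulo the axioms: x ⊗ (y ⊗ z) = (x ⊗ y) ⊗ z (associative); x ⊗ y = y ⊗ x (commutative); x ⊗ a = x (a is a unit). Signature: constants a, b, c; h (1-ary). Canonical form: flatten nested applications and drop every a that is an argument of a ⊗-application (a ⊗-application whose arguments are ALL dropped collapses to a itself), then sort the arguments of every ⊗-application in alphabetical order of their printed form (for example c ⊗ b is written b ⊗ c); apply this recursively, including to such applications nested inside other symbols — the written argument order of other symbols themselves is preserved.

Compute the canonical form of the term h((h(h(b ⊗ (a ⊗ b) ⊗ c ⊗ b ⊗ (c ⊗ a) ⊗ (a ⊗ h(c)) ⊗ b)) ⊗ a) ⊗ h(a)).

Work inside:  (h(h(b ⊗ (a ⊗ b) ⊗ c ⊗ b ⊗ (c ⊗ a) ⊗ (a ⊗ h(c)) ⊗ b)) ⊗ a) ⊗ h(a)
Un-nest:  h(h(b ⊗ (a ⊗ b) ⊗ c ⊗ b ⊗ (c ⊗ a) ⊗ (a ⊗ h(c)) ⊗ b)) ⊗ a ⊗ h(a)
Canonicalize subterm:  h(h(b ⊗ (a ⊗ b) ⊗ c ⊗ b ⊗ (c ⊗ a) ⊗ (a ⊗ h(c)) ⊗ b))  →  h(h(b ⊗ b ⊗ b ⊗ b ⊗ c ⊗ c ⊗ h(c)))
Units out:  drop a
Sort:  h(a) ⊗ h(h(b ⊗ b ⊗ b ⊗ b ⊗ c ⊗ c ⊗ h(c)))
Put back:  h(h(a) ⊗ h(h(b ⊗ b ⊗ b ⊗ b ⊗ c ⊗ c ⊗ h(c))))

Answer: h(h(a) ⊗ h(h(b ⊗ b ⊗ b ⊗ b ⊗ c ⊗ c ⊗ h(c))))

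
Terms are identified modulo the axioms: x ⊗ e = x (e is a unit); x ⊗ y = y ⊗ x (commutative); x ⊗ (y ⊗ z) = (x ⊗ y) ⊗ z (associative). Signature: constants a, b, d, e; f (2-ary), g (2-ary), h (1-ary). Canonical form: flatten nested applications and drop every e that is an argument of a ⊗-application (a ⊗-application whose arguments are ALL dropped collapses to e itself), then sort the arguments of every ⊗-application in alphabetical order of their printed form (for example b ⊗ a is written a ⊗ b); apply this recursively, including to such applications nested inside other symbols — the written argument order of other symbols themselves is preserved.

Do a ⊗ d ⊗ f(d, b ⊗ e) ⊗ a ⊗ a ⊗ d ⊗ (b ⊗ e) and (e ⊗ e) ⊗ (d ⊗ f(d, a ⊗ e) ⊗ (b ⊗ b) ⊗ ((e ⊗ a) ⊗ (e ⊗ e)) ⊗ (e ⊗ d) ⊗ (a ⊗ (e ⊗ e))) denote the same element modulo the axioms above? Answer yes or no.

Answer: no — a ⊗ a ⊗ a ⊗ b ⊗ d ⊗ d ⊗ f(d, b) vs a ⊗ a ⊗ b ⊗ b ⊗ d ⊗ d ⊗ f(d, a)

Derivation:
Left:  a ⊗ d ⊗ f(d, b ⊗ e) ⊗ a ⊗ a ⊗ d ⊗ (b ⊗ e)
  Merge nested applications:  a ⊗ d ⊗ f(d, b ⊗ e) ⊗ a ⊗ a ⊗ d ⊗ b ⊗ e
  Canonicalize subterm:  f(d, b ⊗ e)  →  f(d, b)
  Unit:  drop e
  Order the arguments:  a ⊗ a ⊗ a ⊗ b ⊗ d ⊗ d ⊗ f(d, b)
Right:  (e ⊗ e) ⊗ (d ⊗ f(d, a ⊗ e) ⊗ (b ⊗ b) ⊗ ((e ⊗ a) ⊗ (e ⊗ e)) ⊗ (e ⊗ d) ⊗ (a ⊗ (e ⊗ e)))
  Un-nest:  e ⊗ e ⊗ d ⊗ f(d, a ⊗ e) ⊗ b ⊗ b ⊗ e ⊗ a ⊗ e ⊗ e ⊗ e ⊗ d ⊗ a ⊗ e ⊗ e
  Canonicalize subterm:  f(d, a ⊗ e)  →  f(d, a)
  Unit:  drop e (×8)
  Sort arguments:  a ⊗ a ⊗ b ⊗ b ⊗ d ⊗ d ⊗ f(d, a)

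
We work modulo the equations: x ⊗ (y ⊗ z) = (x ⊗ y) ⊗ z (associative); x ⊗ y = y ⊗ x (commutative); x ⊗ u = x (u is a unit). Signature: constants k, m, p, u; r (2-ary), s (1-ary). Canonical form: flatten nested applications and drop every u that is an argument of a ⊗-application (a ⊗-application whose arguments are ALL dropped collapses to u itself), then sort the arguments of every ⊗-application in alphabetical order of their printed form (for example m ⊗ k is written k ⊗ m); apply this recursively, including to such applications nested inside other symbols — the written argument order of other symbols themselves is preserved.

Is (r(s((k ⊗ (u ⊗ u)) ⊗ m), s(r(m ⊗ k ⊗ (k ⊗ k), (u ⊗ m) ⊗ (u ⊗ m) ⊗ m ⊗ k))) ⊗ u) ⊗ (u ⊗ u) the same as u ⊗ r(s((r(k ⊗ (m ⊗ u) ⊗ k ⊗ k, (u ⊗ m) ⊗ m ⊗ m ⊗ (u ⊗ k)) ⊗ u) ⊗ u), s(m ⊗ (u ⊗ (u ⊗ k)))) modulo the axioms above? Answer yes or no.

Answer: no — r(s(k ⊗ m), s(r(k ⊗ k ⊗ k ⊗ m, k ⊗ m ⊗ m ⊗ m))) vs r(s(r(k ⊗ k ⊗ k ⊗ m, k ⊗ m ⊗ m ⊗ m)), s(k ⊗ m))

Derivation:
Left:  (r(s((k ⊗ (u ⊗ u)) ⊗ m), s(r(m ⊗ k ⊗ (k ⊗ k), (u ⊗ m) ⊗ (u ⊗ m) ⊗ m ⊗ k))) ⊗ u) ⊗ (u ⊗ u)
  Merge nested applications:  r(s((k ⊗ (u ⊗ u)) ⊗ m), s(r(m ⊗ k ⊗ (k ⊗ k), (u ⊗ m) ⊗ (u ⊗ m) ⊗ m ⊗ k))) ⊗ u ⊗ u ⊗ u
  Simplify inside:  r(s((k ⊗ (u ⊗ u)) ⊗ m), s(r(m ⊗ k ⊗ (k ⊗ k), (u ⊗ m) ⊗ (u ⊗ m) ⊗ m ⊗ k)))  →  r(s(k ⊗ m), s(r(k ⊗ k ⊗ k ⊗ m, k ⊗ m ⊗ m ⊗ m)))
  Drop the unit:  drop u (×3)
  Sort:  r(s(k ⊗ m), s(r(k ⊗ k ⊗ k ⊗ m, k ⊗ m ⊗ m ⊗ m)))
Right:  u ⊗ r(s((r(k ⊗ (m ⊗ u) ⊗ k ⊗ k, (u ⊗ m) ⊗ m ⊗ m ⊗ (u ⊗ k)) ⊗ u) ⊗ u), s(m ⊗ (u ⊗ (u ⊗ k))))
  Inside:  r(s((r(k ⊗ (m ⊗ u) ⊗ k ⊗ k, (u ⊗ m) ⊗ m ⊗ m ⊗ (u ⊗ k)) ⊗ u) ⊗ u), s(m ⊗ (u ⊗ (u ⊗ k))))  →  r(s(r(k ⊗ k ⊗ k ⊗ m, k ⊗ m ⊗ m ⊗ m)), s(k ⊗ m))
  Unit:  drop u
  Sort arguments:  r(s(r(k ⊗ k ⊗ k ⊗ m, k ⊗ m ⊗ m ⊗ m)), s(k ⊗ m))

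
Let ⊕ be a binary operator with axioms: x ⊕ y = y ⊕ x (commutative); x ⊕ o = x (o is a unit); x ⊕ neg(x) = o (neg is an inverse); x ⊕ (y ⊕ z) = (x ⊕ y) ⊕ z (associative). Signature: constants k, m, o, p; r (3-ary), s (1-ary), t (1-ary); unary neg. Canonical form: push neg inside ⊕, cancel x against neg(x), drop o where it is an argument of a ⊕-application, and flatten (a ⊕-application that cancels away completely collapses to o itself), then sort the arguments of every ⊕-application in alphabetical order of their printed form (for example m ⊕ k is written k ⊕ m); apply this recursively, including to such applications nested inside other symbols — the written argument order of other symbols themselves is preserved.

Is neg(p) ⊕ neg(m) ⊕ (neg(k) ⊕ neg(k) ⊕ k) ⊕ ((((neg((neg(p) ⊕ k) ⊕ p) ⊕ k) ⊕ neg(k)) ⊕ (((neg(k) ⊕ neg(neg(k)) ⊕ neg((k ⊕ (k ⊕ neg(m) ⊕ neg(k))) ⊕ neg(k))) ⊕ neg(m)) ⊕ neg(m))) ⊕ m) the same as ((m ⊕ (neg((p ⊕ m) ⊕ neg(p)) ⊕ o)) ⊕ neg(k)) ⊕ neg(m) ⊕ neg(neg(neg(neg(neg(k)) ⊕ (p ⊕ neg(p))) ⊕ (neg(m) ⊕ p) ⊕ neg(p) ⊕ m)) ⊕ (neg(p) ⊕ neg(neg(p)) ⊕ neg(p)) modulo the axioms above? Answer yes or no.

Left:  neg(p) ⊕ neg(m) ⊕ (neg(k) ⊕ neg(k) ⊕ k) ⊕ ((((neg((neg(p) ⊕ k) ⊕ p) ⊕ k) ⊕ neg(k)) ⊕ (((neg(k) ⊕ neg(neg(k)) ⊕ neg((k ⊕ (k ⊕ neg(m) ⊕ neg(k))) ⊕ neg(k))) ⊕ neg(m)) ⊕ neg(m))) ⊕ m)
  Push neg inside:  distribute neg over ⊕ and collapse double neg
  Collect terms:  neg(p) ⊕ neg(m) ⊕ neg(k) ⊕ neg(k)
  Sort arguments:  neg(k) ⊕ neg(k) ⊕ neg(m) ⊕ neg(p)
Right:  ((m ⊕ (neg((p ⊕ m) ⊕ neg(p)) ⊕ o)) ⊕ neg(k)) ⊕ neg(m) ⊕ neg(neg(neg(neg(neg(k)) ⊕ (p ⊕ neg(p))) ⊕ (neg(m) ⊕ p) ⊕ neg(p) ⊕ m)) ⊕ (neg(p) ⊕ neg(neg(p)) ⊕ neg(p))
  Push neg inside:  distribute neg over ⊕ and collapse double neg
  Collect:  neg(m) ⊕ neg(p) ⊕ neg(k) ⊕ neg(k)
  Sort:  neg(k) ⊕ neg(k) ⊕ neg(m) ⊕ neg(p)

Answer: yes — both canonical forms are neg(k) ⊕ neg(k) ⊕ neg(m) ⊕ neg(p)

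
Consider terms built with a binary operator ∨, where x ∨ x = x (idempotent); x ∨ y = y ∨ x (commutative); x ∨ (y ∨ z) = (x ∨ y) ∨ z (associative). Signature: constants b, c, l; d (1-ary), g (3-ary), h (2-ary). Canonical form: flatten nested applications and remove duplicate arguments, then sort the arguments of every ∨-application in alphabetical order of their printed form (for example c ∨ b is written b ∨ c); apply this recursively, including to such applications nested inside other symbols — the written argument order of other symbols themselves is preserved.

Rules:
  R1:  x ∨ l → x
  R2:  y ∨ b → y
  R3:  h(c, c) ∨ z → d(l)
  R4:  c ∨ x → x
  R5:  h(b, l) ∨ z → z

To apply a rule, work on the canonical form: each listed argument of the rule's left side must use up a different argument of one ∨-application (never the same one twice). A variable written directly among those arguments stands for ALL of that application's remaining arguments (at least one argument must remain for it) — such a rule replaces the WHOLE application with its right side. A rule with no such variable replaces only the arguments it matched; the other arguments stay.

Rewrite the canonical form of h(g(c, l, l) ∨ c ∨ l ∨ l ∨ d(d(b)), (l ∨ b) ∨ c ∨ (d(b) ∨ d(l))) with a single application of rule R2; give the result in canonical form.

Answer: h(c ∨ d(d(b)) ∨ g(c, l, l) ∨ l, c ∨ d(b) ∨ d(l) ∨ l)

Derivation:
Canonical form:  h(c ∨ d(d(b)) ∨ g(c, l, l) ∨ l, b ∨ c ∨ d(b) ∨ d(l) ∨ l)
Match R2:  consume b;  y := c ∨ d(b) ∨ d(l) ∨ l
Every leftover argument binds to the variable; the entire application is replaced.
New term:  h(c ∨ d(d(b)) ∨ g(c, l, l) ∨ l, c ∨ d(b) ∨ d(l) ∨ l)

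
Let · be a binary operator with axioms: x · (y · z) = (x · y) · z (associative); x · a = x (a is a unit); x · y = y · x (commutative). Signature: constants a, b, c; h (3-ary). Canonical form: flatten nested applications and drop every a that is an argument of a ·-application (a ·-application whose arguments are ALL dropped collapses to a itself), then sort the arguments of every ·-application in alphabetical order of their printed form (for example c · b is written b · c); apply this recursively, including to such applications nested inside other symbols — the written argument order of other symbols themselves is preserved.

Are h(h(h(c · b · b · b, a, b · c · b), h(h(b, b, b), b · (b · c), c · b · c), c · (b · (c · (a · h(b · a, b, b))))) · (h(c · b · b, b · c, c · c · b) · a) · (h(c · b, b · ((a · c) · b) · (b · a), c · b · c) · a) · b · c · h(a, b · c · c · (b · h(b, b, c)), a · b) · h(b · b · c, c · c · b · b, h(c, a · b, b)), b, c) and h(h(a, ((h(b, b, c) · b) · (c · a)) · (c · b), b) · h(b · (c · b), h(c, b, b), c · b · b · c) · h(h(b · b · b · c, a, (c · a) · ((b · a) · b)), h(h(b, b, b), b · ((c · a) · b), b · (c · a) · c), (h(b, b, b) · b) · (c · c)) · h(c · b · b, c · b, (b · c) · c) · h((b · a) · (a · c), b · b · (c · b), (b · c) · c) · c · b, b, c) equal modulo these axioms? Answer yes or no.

Answer: no — h(b · c · h(a, b · b · c · c · h(b, b, c), b) · h(b · b · c, b · b · c · c, h(c, b, b)) · h(b · b · c, b · c, b · c · c) · h(b · c, b · b · b · c, b · c · c) · h(h(b · b · b · c, a, b · b · c), h(h(b, b, b), b · b · c, b · c · c), b · c · c · h(b, b, b)), b, c) vs h(b · c · h(a, b · b · c · c · h(b, b, c), b) · h(b · b · c, b · c, b · c · c) · h(b · b · c, h(c, b, b), b · b · c · c) · h(b · c, b · b · b · c, b · c · c) · h(h(b · b · b · c, a, b · b · c), h(h(b, b, b), b · b · c, b · c · c), b · c · c · h(b, b, b)), b, c)

Derivation:
Left:  h(h(h(c · b · b · b, a, b · c · b), h(h(b, b, b), b · (b · c), c · b · c), c · (b · (c · (a · h(b · a, b, b))))) · (h(c · b · b, b · c, c · c · b) · a) · (h(c · b, b · ((a · c) · b) · (b · a), c · b · c) · a) · b · c · h(a, b · c · c · (b · h(b, b, c)), a · b) · h(b · b · c, c · c · b · b, h(c, a · b, b)), b, c)
  Work inside:  h(h(c · b · b · b, a, b · c · b), h(h(b, b, b), b · (b · c), c · b · c), c · (b · (c · (a · h(b · a, b, b))))) · (h(c · b · b, b · c, c · c · b) · a) · (h(c · b, b · ((a · c) · b) · (b · a), c · b · c) · a) · b · c · h(a, b · c · c · (b · h(b, b, c)), a · b) · h(b · b · c, c · c · b · b, h(c, a · b, b))
  Merge nested applications:  h(h(c · b · b · b, a, b · c · b), h(h(b, b, b), b · (b · c), c · b · c), c · (b · (c · (a · h(b · a, b, b))))) · h(c · b · b, b · c, c · c · b) · a · h(c · b, b · ((a · c) · b) · (b · a), c · b · c) · a · b · c · h(a, b · c · c · (b · h(b, b, c)), a · b) · h(b · b · c, c · c · b · b, h(c, a · b, b))
  Canonicalize subterm:  h(h(c · b · b · b, a, b · c · b), h(h(b, b, b), b · (b · c), c · b · c), c · (b · (c · (a · h(b · a, b, b)))))  →  h(h(b · b · b · c, a, b · b · c), h(h(b, b, b), b · b · c, b · c · c), b · c · c · h(b, b, b))
  Canonicalize subterm:  h(c · b · b, b · c, c · c · b)  →  h(b · b · c, b · c, b · c · c)
  Canonicalize subterm:  h(c · b, b · ((a · c) · b) · (b · a), c · b · c)  →  h(b · c, b · b · b · c, b · c · c)
  Drop the unit:  drop a (×2)
  Sort arguments:  b · c · h(a, b · b · c · c · h(b, b, c), b) · h(b · b · c, b · b · c · c, h(c, b, b)) · h(b · b · c, b · c, b · c · c) · h(b · c, b · b · b · c, b · c · c) · h(h(b · b · b · c, a, b · b · c), h(h(b, b, b), b · b · c, b · c · c), b · c · c · h(b, b, b))
  Reassemble:  h(b · c · h(a, b · b · c · c · h(b, b, c), b) · h(b · b · c, b · b · c · c, h(c, b, b)) · h(b · b · c, b · c, b · c · c) · h(b · c, b · b · b · c, b · c · c) · h(h(b · b · b · c, a, b · b · c), h(h(b, b, b), b · b · c, b · c · c), b · c · c · h(b, b, b)), b, c)
Right:  h(h(a, ((h(b, b, c) · b) · (c · a)) · (c · b), b) · h(b · (c · b), h(c, b, b), c · b · b · c) · h(h(b · b · b · c, a, (c · a) · ((b · a) · b)), h(h(b, b, b), b · ((c · a) · b), b · (c · a) · c), (h(b, b, b) · b) · (c · c)) · h(c · b · b, c · b, (b · c) · c) · h((b · a) · (a · c), b · b · (c · b), (b · c) · c) · c · b, b, c)
  Descend into:  h(a, ((h(b, b, c) · b) · (c · a)) · (c · b), b) · h(b · (c · b), h(c, b, b), c · b · b · c) · h(h(b · b · b · c, a, (c · a) · ((b · a) · b)), h(h(b, b, b), b · ((c · a) · b), b · (c · a) · c), (h(b, b, b) · b) · (c · c)) · h(c · b · b, c · b, (b · c) · c) · h((b · a) · (a · c), b · b · (c · b), (b · c) · c) · c · b
  Inside:  h(a, ((h(b, b, c) · b) · (c · a)) · (c · b), b)  →  h(a, b · b · c · c · h(b, b, c), b)
  Canonicalize subterm:  h(b · (c · b), h(c, b, b), c · b · b · c)  →  h(b · b · c, h(c, b, b), b · b · c · c)
  Simplify inside:  h(h(b · b · b · c, a, (c · a) · ((b · a) · b)), h(h(b, b, b), b · ((c · a) · b), b · (c · a) · c), (h(b, b, b) · b) · (c · c))  →  h(h(b · b · b · c, a, b · b · c), h(h(b, b, b), b · b · c, b · c · c), b · c · c · h(b, b, b))
  Sort arguments:  b · c · h(a, b · b · c · c · h(b, b, c), b) · h(b · b · c, b · c, b · c · c) · h(b · b · c, h(c, b, b), b · b · c · c) · h(b · c, b · b · b · c, b · c · c) · h(h(b · b · b · c, a, b · b · c), h(h(b, b, b), b · b · c, b · c · c), b · c · c · h(b, b, b))
  Reassemble:  h(b · c · h(a, b · b · c · c · h(b, b, c), b) · h(b · b · c, b · c, b · c · c) · h(b · b · c, h(c, b, b), b · b · c · c) · h(b · c, b · b · b · c, b · c · c) · h(h(b · b · b · c, a, b · b · c), h(h(b, b, b), b · b · c, b · c · c), b · c · c · h(b, b, b)), b, c)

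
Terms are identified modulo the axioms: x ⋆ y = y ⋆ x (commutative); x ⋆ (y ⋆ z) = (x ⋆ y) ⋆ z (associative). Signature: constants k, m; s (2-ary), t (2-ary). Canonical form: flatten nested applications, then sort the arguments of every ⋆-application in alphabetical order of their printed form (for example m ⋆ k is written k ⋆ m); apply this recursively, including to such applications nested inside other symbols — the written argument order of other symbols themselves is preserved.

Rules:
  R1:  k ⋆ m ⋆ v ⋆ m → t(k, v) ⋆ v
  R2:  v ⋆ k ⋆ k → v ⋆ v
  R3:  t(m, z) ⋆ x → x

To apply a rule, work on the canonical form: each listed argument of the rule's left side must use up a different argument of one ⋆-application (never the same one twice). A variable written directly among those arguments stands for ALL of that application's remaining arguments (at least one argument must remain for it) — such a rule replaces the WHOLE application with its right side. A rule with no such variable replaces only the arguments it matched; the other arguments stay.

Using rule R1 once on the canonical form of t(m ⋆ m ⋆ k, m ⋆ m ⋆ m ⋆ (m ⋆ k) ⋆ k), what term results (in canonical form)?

Canonical form:  t(k ⋆ m ⋆ m, k ⋆ k ⋆ m ⋆ m ⋆ m ⋆ m)
R1 matches:  uses k, m, m;  v := k ⋆ m ⋆ m
The variable takes the whole remainder — replace the entire application.
New term:  t(k ⋆ m ⋆ m, k ⋆ m ⋆ m ⋆ t(k, k ⋆ m ⋆ m))

Answer: t(k ⋆ m ⋆ m, k ⋆ m ⋆ m ⋆ t(k, k ⋆ m ⋆ m))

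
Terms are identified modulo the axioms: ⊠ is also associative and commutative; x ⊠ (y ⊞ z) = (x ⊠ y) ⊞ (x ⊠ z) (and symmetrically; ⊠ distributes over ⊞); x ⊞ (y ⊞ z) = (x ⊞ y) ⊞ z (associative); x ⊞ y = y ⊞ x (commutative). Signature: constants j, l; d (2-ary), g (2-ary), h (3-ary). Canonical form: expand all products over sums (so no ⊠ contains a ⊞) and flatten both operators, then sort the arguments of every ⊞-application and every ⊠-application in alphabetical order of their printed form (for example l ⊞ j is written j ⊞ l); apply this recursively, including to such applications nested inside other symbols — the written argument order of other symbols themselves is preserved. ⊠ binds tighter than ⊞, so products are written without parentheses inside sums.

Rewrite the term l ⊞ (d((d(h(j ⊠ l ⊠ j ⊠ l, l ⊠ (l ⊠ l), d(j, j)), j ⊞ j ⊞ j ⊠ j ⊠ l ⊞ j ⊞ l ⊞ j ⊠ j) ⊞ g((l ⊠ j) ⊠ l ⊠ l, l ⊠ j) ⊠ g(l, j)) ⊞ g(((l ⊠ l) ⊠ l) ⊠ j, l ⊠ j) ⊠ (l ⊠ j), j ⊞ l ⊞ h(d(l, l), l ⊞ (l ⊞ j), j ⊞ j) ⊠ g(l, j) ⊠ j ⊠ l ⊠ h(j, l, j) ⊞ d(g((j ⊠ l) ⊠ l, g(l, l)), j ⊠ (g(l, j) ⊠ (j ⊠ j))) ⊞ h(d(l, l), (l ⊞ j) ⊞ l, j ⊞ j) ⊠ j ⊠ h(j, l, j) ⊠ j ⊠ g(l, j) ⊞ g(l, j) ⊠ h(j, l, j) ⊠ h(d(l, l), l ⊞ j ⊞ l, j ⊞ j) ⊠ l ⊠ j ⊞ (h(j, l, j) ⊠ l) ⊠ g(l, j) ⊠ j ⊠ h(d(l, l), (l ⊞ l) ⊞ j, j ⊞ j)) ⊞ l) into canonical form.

Answer: d(d(h(j ⊠ j ⊠ l ⊠ l, l ⊠ l ⊠ l, d(j, j)), j ⊞ j ⊞ j ⊞ j ⊠ j ⊞ j ⊠ j ⊠ l ⊞ l) ⊞ g(j ⊠ l ⊠ l ⊠ l, j ⊠ l) ⊠ g(l, j) ⊞ g(j ⊠ l ⊠ l ⊠ l, j ⊠ l) ⊠ j ⊠ l, d(g(j ⊠ l ⊠ l, g(l, l)), g(l, j) ⊠ j ⊠ j ⊠ j) ⊞ g(l, j) ⊠ h(d(l, l), j ⊞ l ⊞ l, j ⊞ j) ⊠ h(j, l, j) ⊠ j ⊠ j ⊞ g(l, j) ⊠ h(d(l, l), j ⊞ l ⊞ l, j ⊞ j) ⊠ h(j, l, j) ⊠ j ⊠ l ⊞ g(l, j) ⊠ h(d(l, l), j ⊞ l ⊞ l, j ⊞ j) ⊠ h(j, l, j) ⊠ j ⊠ l ⊞ g(l, j) ⊠ h(d(l, l), j ⊞ l ⊞ l, j ⊞ j) ⊠ h(j, l, j) ⊠ j ⊠ l ⊞ j ⊞ l) ⊞ l ⊞ l

Derivation:
Un-nest:  l ⊞ d(d(h(j ⊠ j ⊠ l ⊠ l, l ⊠ l ⊠ l, d(j, j)), j ⊞ j ⊞ j ⊞ j ⊠ j ⊞ j ⊠ j ⊠ l ⊞ l) ⊞ g(j ⊠ l ⊠ l ⊠ l, j ⊠ l) ⊠ g(l, j) ⊞ g(j ⊠ l ⊠ l ⊠ l, j ⊠ l) ⊠ j ⊠ l, d(g(j ⊠ l ⊠ l, g(l, l)), g(l, j) ⊠ j ⊠ j ⊠ j) ⊞ g(l, j) ⊠ h(d(l, l), j ⊞ l ⊞ l, j ⊞ j) ⊠ h(j, l, j) ⊠ j ⊠ j ⊞ g(l, j) ⊠ h(d(l, l), j ⊞ l ⊞ l, j ⊞ j) ⊠ h(j, l, j) ⊠ j ⊠ l ⊞ g(l, j) ⊠ h(d(l, l), j ⊞ l ⊞ l, j ⊞ j) ⊠ h(j, l, j) ⊠ j ⊠ l ⊞ g(l, j) ⊠ h(d(l, l), j ⊞ l ⊞ l, j ⊞ j) ⊠ h(j, l, j) ⊠ j ⊠ l ⊞ j ⊞ l) ⊞ l
Sort arguments:  d(d(h(j ⊠ j ⊠ l ⊠ l, l ⊠ l ⊠ l, d(j, j)), j ⊞ j ⊞ j ⊞ j ⊠ j ⊞ j ⊠ j ⊠ l ⊞ l) ⊞ g(j ⊠ l ⊠ l ⊠ l, j ⊠ l) ⊠ g(l, j) ⊞ g(j ⊠ l ⊠ l ⊠ l, j ⊠ l) ⊠ j ⊠ l, d(g(j ⊠ l ⊠ l, g(l, l)), g(l, j) ⊠ j ⊠ j ⊠ j) ⊞ g(l, j) ⊠ h(d(l, l), j ⊞ l ⊞ l, j ⊞ j) ⊠ h(j, l, j) ⊠ j ⊠ j ⊞ g(l, j) ⊠ h(d(l, l), j ⊞ l ⊞ l, j ⊞ j) ⊠ h(j, l, j) ⊠ j ⊠ l ⊞ g(l, j) ⊠ h(d(l, l), j ⊞ l ⊞ l, j ⊞ j) ⊠ h(j, l, j) ⊠ j ⊠ l ⊞ g(l, j) ⊠ h(d(l, l), j ⊞ l ⊞ l, j ⊞ j) ⊠ h(j, l, j) ⊠ j ⊠ l ⊞ j ⊞ l) ⊞ l ⊞ l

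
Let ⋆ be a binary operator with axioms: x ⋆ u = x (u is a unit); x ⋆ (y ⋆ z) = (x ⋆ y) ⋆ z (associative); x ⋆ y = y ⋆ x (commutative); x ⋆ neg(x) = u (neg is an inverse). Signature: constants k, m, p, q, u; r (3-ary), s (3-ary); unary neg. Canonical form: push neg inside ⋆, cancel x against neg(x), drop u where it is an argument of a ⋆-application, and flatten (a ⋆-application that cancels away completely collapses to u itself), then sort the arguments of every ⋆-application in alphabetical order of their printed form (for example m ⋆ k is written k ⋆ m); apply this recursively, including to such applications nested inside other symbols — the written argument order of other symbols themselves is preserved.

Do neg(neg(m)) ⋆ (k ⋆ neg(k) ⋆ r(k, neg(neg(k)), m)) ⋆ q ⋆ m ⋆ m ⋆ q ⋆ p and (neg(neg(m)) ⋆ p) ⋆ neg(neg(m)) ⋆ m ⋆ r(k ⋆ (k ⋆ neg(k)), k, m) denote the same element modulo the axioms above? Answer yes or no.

Answer: no — m ⋆ m ⋆ m ⋆ p ⋆ q ⋆ q ⋆ r(k, k, m) vs m ⋆ m ⋆ m ⋆ p ⋆ r(k, k, m)

Derivation:
Left:  neg(neg(m)) ⋆ (k ⋆ neg(k) ⋆ r(k, neg(neg(k)), m)) ⋆ q ⋆ m ⋆ m ⋆ q ⋆ p
  Push neg inside:  distribute neg over ⋆ and collapse double neg
  Cancel:  k cancels
  Collect terms:  m ⋆ m ⋆ m ⋆ r(k, k, m) ⋆ q ⋆ q ⋆ p
  Sort:  m ⋆ m ⋆ m ⋆ p ⋆ q ⋆ q ⋆ r(k, k, m)
Right:  (neg(neg(m)) ⋆ p) ⋆ neg(neg(m)) ⋆ m ⋆ r(k ⋆ (k ⋆ neg(k)), k, m)
  Push neg inside:  distribute neg over ⋆ and collapse double neg
  Collect:  m ⋆ m ⋆ m ⋆ p ⋆ r(k, k, m)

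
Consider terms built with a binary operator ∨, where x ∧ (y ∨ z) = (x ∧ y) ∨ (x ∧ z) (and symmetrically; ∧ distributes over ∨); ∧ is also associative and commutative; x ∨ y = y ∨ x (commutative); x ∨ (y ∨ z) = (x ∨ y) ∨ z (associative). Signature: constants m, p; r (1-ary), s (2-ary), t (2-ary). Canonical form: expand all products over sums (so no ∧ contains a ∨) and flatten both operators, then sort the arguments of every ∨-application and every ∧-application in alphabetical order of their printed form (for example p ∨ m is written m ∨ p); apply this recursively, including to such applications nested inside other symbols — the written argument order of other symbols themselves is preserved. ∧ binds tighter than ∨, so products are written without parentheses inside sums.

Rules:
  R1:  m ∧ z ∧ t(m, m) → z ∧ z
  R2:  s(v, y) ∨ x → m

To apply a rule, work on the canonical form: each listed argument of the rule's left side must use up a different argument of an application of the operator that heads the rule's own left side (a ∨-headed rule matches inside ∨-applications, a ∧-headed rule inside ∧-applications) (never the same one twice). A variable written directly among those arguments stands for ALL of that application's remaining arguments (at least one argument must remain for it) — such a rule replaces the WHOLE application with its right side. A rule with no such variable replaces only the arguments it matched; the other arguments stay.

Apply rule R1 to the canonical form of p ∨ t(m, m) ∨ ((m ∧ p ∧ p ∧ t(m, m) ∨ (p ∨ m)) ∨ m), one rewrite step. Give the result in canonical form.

Canonical form:  m ∨ m ∨ m ∧ p ∧ p ∧ t(m, m) ∨ p ∨ p ∨ t(m, m)
Apply R1:  consuming m, t(m, m);  z := p ∧ p
Every leftover argument binds to the variable; the entire application is replaced.
Giving:  m ∨ m ∨ p ∨ p ∨ p ∧ p ∧ p ∧ p ∨ t(m, m)

Answer: m ∨ m ∨ p ∨ p ∨ p ∧ p ∧ p ∧ p ∨ t(m, m)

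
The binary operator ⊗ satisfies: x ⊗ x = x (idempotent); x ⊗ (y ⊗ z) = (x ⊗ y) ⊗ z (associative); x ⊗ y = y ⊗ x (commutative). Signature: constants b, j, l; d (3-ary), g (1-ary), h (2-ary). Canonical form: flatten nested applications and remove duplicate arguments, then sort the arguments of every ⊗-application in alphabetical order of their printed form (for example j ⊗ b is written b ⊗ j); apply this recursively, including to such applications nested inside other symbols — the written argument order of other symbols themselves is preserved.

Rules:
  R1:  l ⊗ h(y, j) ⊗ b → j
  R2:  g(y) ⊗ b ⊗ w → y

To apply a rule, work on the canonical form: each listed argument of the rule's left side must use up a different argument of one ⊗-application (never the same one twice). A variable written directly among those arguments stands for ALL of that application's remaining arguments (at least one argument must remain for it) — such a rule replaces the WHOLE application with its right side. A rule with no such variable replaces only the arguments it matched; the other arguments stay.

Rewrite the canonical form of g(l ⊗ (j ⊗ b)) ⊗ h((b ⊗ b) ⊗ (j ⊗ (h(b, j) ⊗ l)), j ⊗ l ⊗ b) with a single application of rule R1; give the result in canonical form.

Answer: g(b ⊗ j ⊗ l) ⊗ h(j, b ⊗ j ⊗ l)

Derivation:
Canonical form:  g(b ⊗ j ⊗ l) ⊗ h(b ⊗ h(b, j) ⊗ j ⊗ l, b ⊗ j ⊗ l)
R1 matches:  uses b, h(b, j), l;  y := b
Result:  g(b ⊗ j ⊗ l) ⊗ h(j, b ⊗ j ⊗ l)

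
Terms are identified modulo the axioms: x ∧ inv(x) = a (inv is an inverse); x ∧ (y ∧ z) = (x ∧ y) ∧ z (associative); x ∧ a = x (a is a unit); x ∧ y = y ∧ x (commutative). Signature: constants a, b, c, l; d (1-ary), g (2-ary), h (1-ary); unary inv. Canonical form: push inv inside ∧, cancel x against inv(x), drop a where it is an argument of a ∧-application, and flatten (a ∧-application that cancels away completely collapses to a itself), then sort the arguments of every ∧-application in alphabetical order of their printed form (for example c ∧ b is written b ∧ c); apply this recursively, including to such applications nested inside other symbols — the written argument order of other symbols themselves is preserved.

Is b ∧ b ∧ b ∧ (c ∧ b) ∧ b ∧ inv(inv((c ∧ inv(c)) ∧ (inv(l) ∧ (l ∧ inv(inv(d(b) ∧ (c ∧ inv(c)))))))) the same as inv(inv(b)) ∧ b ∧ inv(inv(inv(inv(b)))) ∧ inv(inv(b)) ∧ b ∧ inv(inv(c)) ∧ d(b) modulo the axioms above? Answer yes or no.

Answer: yes — both canonical forms are b ∧ b ∧ b ∧ b ∧ b ∧ c ∧ d(b)

Derivation:
Left:  b ∧ b ∧ b ∧ (c ∧ b) ∧ b ∧ inv(inv((c ∧ inv(c)) ∧ (inv(l) ∧ (l ∧ inv(inv(d(b) ∧ (c ∧ inv(c))))))))
  Push inv inside:  distribute inv over ∧ and collapse double inv
  Inverses cancel:  l cancels
  Combine occurrences:  b ∧ b ∧ b ∧ b ∧ b ∧ c ∧ d(b)
Right:  inv(inv(b)) ∧ b ∧ inv(inv(inv(inv(b)))) ∧ inv(inv(b)) ∧ b ∧ inv(inv(c)) ∧ d(b)
  Push inv inside:  distribute inv over ∧ and collapse double inv
  Collect:  b ∧ b ∧ b ∧ b ∧ b ∧ c ∧ d(b)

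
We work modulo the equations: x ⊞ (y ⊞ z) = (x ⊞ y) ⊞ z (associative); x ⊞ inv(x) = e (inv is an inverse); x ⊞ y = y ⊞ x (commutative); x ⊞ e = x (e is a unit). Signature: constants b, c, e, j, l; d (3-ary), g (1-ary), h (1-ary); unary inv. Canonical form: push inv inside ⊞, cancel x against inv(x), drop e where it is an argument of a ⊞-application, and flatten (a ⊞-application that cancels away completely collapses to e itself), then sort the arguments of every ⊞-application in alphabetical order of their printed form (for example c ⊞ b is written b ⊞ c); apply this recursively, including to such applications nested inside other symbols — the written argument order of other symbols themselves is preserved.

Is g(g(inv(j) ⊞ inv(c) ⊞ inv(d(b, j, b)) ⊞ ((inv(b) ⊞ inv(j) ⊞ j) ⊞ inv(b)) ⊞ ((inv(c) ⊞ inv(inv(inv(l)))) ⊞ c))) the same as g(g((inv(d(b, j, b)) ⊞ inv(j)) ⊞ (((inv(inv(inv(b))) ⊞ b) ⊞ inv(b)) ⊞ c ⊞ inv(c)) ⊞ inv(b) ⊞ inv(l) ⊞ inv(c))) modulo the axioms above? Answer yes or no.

Answer: yes — both canonical forms are g(g(inv(b) ⊞ inv(b) ⊞ inv(c) ⊞ inv(d(b, j, b)) ⊞ inv(j) ⊞ inv(l)))

Derivation:
Left:  g(g(inv(j) ⊞ inv(c) ⊞ inv(d(b, j, b)) ⊞ ((inv(b) ⊞ inv(j) ⊞ j) ⊞ inv(b)) ⊞ ((inv(c) ⊞ inv(inv(inv(l)))) ⊞ c)))
  Focus inside:  inv(j) ⊞ inv(c) ⊞ inv(d(b, j, b)) ⊞ ((inv(b) ⊞ inv(j) ⊞ j) ⊞ inv(b)) ⊞ ((inv(c) ⊞ inv(inv(inv(l)))) ⊞ c)
  Push inv inside:  distribute inv over ⊞ and collapse double inv
  Collect:  inv(j) ⊞ inv(c) ⊞ inv(d(b, j, b)) ⊞ inv(b) ⊞ inv(b) ⊞ inv(l)
  Sort:  inv(b) ⊞ inv(b) ⊞ inv(c) ⊞ inv(d(b, j, b)) ⊞ inv(j) ⊞ inv(l)
  Reassemble:  g(g(inv(b) ⊞ inv(b) ⊞ inv(c) ⊞ inv(d(b, j, b)) ⊞ inv(j) ⊞ inv(l)))
Right:  g(g((inv(d(b, j, b)) ⊞ inv(j)) ⊞ (((inv(inv(inv(b))) ⊞ b) ⊞ inv(b)) ⊞ c ⊞ inv(c)) ⊞ inv(b) ⊞ inv(l) ⊞ inv(c)))
  Focus inside:  (inv(d(b, j, b)) ⊞ inv(j)) ⊞ (((inv(inv(inv(b))) ⊞ b) ⊞ inv(b)) ⊞ c ⊞ inv(c)) ⊞ inv(b) ⊞ inv(l) ⊞ inv(c)
  Push inv inside:  distribute inv over ⊞ and collapse double inv
  Combine occurrences:  inv(d(b, j, b)) ⊞ inv(j) ⊞ inv(b) ⊞ inv(b) ⊞ inv(c) ⊞ inv(l)
  Sort:  inv(b) ⊞ inv(b) ⊞ inv(c) ⊞ inv(d(b, j, b)) ⊞ inv(j) ⊞ inv(l)
  Rebuild:  g(g(inv(b) ⊞ inv(b) ⊞ inv(c) ⊞ inv(d(b, j, b)) ⊞ inv(j) ⊞ inv(l)))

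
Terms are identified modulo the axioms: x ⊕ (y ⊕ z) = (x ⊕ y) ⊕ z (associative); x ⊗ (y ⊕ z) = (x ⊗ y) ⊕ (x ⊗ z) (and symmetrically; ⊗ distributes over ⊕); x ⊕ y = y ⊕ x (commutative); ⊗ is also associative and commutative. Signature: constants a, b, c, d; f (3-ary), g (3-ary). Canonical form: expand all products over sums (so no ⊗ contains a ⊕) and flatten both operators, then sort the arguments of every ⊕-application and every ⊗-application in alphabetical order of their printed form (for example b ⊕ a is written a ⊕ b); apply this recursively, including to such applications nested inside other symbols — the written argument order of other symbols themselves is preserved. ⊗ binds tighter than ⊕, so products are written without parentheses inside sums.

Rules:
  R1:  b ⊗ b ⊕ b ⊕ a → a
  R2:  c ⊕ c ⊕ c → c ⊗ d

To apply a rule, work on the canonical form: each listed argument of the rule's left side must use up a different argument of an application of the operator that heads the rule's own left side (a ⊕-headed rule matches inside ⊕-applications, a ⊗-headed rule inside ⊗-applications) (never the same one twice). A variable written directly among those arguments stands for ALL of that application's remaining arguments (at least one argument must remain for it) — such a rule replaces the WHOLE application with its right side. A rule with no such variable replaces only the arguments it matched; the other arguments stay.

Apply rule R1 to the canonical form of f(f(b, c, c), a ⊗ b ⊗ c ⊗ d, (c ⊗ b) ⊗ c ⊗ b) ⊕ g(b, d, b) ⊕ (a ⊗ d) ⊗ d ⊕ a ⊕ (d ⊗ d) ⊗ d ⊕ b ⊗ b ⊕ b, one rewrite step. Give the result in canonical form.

Canonical form:  a ⊕ a ⊗ d ⊗ d ⊕ b ⊕ b ⊗ b ⊕ d ⊗ d ⊗ d ⊕ f(f(b, c, c), a ⊗ b ⊗ c ⊗ d, b ⊗ b ⊗ c ⊗ c) ⊕ g(b, d, b)
R1 matches:  uses a, b, b ⊗ b
New term:  a ⊕ a ⊗ d ⊗ d ⊕ d ⊗ d ⊗ d ⊕ f(f(b, c, c), a ⊗ b ⊗ c ⊗ d, b ⊗ b ⊗ c ⊗ c) ⊕ g(b, d, b)

Answer: a ⊕ a ⊗ d ⊗ d ⊕ d ⊗ d ⊗ d ⊕ f(f(b, c, c), a ⊗ b ⊗ c ⊗ d, b ⊗ b ⊗ c ⊗ c) ⊕ g(b, d, b)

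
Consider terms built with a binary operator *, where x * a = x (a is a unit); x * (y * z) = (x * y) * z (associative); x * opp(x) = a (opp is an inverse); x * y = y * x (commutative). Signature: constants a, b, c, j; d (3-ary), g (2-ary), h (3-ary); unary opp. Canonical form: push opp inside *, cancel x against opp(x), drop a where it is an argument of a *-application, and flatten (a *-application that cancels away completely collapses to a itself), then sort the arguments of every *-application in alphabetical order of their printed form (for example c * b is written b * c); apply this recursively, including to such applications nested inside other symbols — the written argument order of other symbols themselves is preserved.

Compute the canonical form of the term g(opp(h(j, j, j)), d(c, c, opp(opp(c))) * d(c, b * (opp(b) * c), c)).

Focus inside:  d(c, c, opp(opp(c))) * d(c, b * (opp(b) * c), c)
Push opp inside:  distribute opp over * and collapse double opp
Combine occurrences:  d(c, c, c) * d(c, c, c)
Reassemble:  g(opp(h(j, j, j)), d(c, c, c) * d(c, c, c))

Answer: g(opp(h(j, j, j)), d(c, c, c) * d(c, c, c))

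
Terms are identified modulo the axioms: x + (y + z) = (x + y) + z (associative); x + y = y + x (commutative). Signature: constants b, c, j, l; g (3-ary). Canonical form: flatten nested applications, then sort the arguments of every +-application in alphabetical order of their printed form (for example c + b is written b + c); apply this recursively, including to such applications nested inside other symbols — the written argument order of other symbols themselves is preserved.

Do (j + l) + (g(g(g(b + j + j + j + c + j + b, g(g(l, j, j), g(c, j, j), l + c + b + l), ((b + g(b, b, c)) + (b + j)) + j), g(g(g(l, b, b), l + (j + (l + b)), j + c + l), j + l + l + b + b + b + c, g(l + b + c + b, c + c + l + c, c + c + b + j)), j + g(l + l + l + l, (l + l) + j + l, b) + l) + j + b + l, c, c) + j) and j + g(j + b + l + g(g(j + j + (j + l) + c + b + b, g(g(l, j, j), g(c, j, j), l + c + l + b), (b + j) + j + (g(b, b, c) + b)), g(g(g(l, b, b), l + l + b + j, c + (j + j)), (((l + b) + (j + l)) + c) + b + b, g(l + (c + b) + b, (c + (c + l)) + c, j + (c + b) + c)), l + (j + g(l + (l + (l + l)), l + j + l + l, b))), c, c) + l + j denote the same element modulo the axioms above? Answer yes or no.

Left:  (j + l) + (g(g(g(b + j + j + j + c + j + b, g(g(l, j, j), g(c, j, j), l + c + b + l), ((b + g(b, b, c)) + (b + j)) + j), g(g(g(l, b, b), l + (j + (l + b)), j + c + l), j + l + l + b + b + b + c, g(l + b + c + b, c + c + l + c, c + c + b + j)), j + g(l + l + l + l, (l + l) + j + l, b) + l) + j + b + l, c, c) + j)
  Merge nested applications:  j + l + g(g(g(b + j + j + j + c + j + b, g(g(l, j, j), g(c, j, j), l + c + b + l), ((b + g(b, b, c)) + (b + j)) + j), g(g(g(l, b, b), l + (j + (l + b)), j + c + l), j + l + l + b + b + b + c, g(l + b + c + b, c + c + l + c, c + c + b + j)), j + g(l + l + l + l, (l + l) + j + l, b) + l) + j + b + l, c, c) + j
  Canonicalize subterm:  g(g(g(b + j + j + j + c + j + b, g(g(l, j, j), g(c, j, j), l + c + b + l), ((b + g(b, b, c)) + (b + j)) + j), g(g(g(l, b, b), l + (j + (l + b)), j + c + l), j + l + l + b + b + b + c, g(l + b + c + b, c + c + l + c, c + c + b + j)), j + g(l + l + l + l, (l + l) + j + l, b) + l) + j + b + l, c, c)  →  g(b + g(g(b + b + c + j + j + j + j, g(g(l, j, j), g(c, j, j), b + c + l + l), b + b + g(b, b, c) + j + j), g(g(g(l, b, b), b + j + l + l, c + j + l), b + b + b + c + j + l + l, g(b + b + c + l, c + c + c + l, b + c + c + j)), g(l + l + l + l, j + l + l + l, b) + j + l) + j + l, c, c)
  Sort arguments:  g(b + g(g(b + b + c + j + j + j + j, g(g(l, j, j), g(c, j, j), b + c + l + l), b + b + g(b, b, c) + j + j), g(g(g(l, b, b), b + j + l + l, c + j + l), b + b + b + c + j + l + l, g(b + b + c + l, c + c + c + l, b + c + c + j)), g(l + l + l + l, j + l + l + l, b) + j + l) + j + l, c, c) + j + j + l
Right:  j + g(j + b + l + g(g(j + j + (j + l) + c + b + b, g(g(l, j, j), g(c, j, j), l + c + l + b), (b + j) + j + (g(b, b, c) + b)), g(g(g(l, b, b), l + l + b + j, c + (j + j)), (((l + b) + (j + l)) + c) + b + b, g(l + (c + b) + b, (c + (c + l)) + c, j + (c + b) + c)), l + (j + g(l + (l + (l + l)), l + j + l + l, b))), c, c) + l + j
  Inside:  g(j + b + l + g(g(j + j + (j + l) + c + b + b, g(g(l, j, j), g(c, j, j), l + c + l + b), (b + j) + j + (g(b, b, c) + b)), g(g(g(l, b, b), l + l + b + j, c + (j + j)), (((l + b) + (j + l)) + c) + b + b, g(l + (c + b) + b, (c + (c + l)) + c, j + (c + b) + c)), l + (j + g(l + (l + (l + l)), l + j + l + l, b))), c, c)  →  g(b + g(g(b + b + c + j + j + j + l, g(g(l, j, j), g(c, j, j), b + c + l + l), b + b + g(b, b, c) + j + j), g(g(g(l, b, b), b + j + l + l, c + j + j), b + b + b + c + j + l + l, g(b + b + c + l, c + c + c + l, b + c + c + j)), g(l + l + l + l, j + l + l + l, b) + j + l) + j + l, c, c)
  Order the arguments:  g(b + g(g(b + b + c + j + j + j + l, g(g(l, j, j), g(c, j, j), b + c + l + l), b + b + g(b, b, c) + j + j), g(g(g(l, b, b), b + j + l + l, c + j + j), b + b + b + c + j + l + l, g(b + b + c + l, c + c + c + l, b + c + c + j)), g(l + l + l + l, j + l + l + l, b) + j + l) + j + l, c, c) + j + j + l

Answer: no — g(b + g(g(b + b + c + j + j + j + j, g(g(l, j, j), g(c, j, j), b + c + l + l), b + b + g(b, b, c) + j + j), g(g(g(l, b, b), b + j + l + l, c + j + l), b + b + b + c + j + l + l, g(b + b + c + l, c + c + c + l, b + c + c + j)), g(l + l + l + l, j + l + l + l, b) + j + l) + j + l, c, c) + j + j + l vs g(b + g(g(b + b + c + j + j + j + l, g(g(l, j, j), g(c, j, j), b + c + l + l), b + b + g(b, b, c) + j + j), g(g(g(l, b, b), b + j + l + l, c + j + j), b + b + b + c + j + l + l, g(b + b + c + l, c + c + c + l, b + c + c + j)), g(l + l + l + l, j + l + l + l, b) + j + l) + j + l, c, c) + j + j + l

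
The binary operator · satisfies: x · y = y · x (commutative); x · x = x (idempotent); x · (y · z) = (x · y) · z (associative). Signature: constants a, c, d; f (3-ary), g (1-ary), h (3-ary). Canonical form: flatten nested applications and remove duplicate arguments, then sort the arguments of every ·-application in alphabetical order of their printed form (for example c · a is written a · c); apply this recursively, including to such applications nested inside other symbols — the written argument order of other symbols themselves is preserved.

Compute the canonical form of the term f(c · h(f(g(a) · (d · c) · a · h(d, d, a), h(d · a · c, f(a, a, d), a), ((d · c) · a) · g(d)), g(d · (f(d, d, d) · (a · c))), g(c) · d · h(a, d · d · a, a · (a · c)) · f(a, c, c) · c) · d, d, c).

Answer: f(c · d · h(f(a · c · d · g(a) · h(d, d, a), h(a · c · d, f(a, a, d), a), a · c · d · g(d)), g(a · c · d · f(d, d, d)), c · d · f(a, c, c) · g(c) · h(a, a · d, a · c)), d, c)

Derivation:
Work inside:  c · h(f(g(a) · (d · c) · a · h(d, d, a), h(d · a · c, f(a, a, d), a), ((d · c) · a) · g(d)), g(d · (f(d, d, d) · (a · c))), g(c) · d · h(a, d · d · a, a · (a · c)) · f(a, c, c) · c) · d
Inside:  h(f(g(a) · (d · c) · a · h(d, d, a), h(d · a · c, f(a, a, d), a), ((d · c) · a) · g(d)), g(d · (f(d, d, d) · (a · c))), g(c) · d · h(a, d · d · a, a · (a · c)) · f(a, c, c) · c)  →  h(f(a · c · d · g(a) · h(d, d, a), h(a · c · d, f(a, a, d), a), a · c · d · g(d)), g(a · c · d · f(d, d, d)), c · d · f(a, c, c) · g(c) · h(a, a · d, a · c))
Sort:  c · d · h(f(a · c · d · g(a) · h(d, d, a), h(a · c · d, f(a, a, d), a), a · c · d · g(d)), g(a · c · d · f(d, d, d)), c · d · f(a, c, c) · g(c) · h(a, a · d, a · c))
Rebuild:  f(c · d · h(f(a · c · d · g(a) · h(d, d, a), h(a · c · d, f(a, a, d), a), a · c · d · g(d)), g(a · c · d · f(d, d, d)), c · d · f(a, c, c) · g(c) · h(a, a · d, a · c)), d, c)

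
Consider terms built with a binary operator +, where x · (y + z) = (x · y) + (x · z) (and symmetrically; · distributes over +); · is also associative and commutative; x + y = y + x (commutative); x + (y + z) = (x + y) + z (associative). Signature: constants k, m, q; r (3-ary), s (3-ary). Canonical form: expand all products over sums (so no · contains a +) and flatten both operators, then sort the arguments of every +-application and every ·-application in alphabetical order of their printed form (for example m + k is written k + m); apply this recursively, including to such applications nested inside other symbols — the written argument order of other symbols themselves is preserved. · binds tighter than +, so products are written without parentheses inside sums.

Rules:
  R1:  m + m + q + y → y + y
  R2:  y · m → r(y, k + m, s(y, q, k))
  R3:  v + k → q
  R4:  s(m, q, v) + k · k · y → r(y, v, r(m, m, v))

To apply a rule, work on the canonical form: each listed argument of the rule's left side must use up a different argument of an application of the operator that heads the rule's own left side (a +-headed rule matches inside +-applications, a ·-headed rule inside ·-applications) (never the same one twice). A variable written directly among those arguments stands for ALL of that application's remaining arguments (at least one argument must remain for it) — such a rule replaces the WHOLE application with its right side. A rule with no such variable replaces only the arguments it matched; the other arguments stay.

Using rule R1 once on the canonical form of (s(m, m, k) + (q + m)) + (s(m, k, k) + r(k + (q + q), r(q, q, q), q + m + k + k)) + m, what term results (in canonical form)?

Canonical form:  m + m + q + r(k + q + q, r(q, q, q), k + k + m + q) + s(m, k, k) + s(m, m, k)
Apply R1:  consuming m, m, q;  y := r(k + q + q, r(q, q, q), k + k + m + q) + s(m, k, k) + s(m, m, k)
The variable takes the whole remainder — replace the entire application.
Giving:  r(k + q + q, r(q, q, q), k + k + m + q) + r(k + q + q, r(q, q, q), k + k + m + q) + s(m, k, k) + s(m, k, k) + s(m, m, k) + s(m, m, k)

Answer: r(k + q + q, r(q, q, q), k + k + m + q) + r(k + q + q, r(q, q, q), k + k + m + q) + s(m, k, k) + s(m, k, k) + s(m, m, k) + s(m, m, k)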